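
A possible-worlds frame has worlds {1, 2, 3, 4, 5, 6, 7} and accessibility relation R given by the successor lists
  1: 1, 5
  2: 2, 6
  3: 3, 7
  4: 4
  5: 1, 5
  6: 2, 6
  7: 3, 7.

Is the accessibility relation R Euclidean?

Yes

Euclidean: yes — any two successors of a common world are R-related.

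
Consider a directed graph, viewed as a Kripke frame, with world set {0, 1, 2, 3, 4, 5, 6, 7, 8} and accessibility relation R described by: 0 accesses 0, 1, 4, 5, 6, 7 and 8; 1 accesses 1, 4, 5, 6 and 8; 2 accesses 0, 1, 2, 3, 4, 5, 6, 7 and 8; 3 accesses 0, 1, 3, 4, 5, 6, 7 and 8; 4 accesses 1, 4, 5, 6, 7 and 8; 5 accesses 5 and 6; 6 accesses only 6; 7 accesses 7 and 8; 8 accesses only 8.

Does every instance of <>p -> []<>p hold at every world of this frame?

By correspondence theory, 5 is valid on a frame iff R is Euclidean.
Euclidean: no — 0 R 1 and 0 R 7, but not 1 R 7.

No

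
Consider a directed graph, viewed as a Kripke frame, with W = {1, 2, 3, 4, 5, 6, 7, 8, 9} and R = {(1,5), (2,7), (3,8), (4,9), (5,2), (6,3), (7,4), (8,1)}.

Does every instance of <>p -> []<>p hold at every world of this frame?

By correspondence theory, 5 is valid on a frame iff R is Euclidean.
Euclidean: no — 1 R 5 and 1 R 5, but not 5 R 5.

No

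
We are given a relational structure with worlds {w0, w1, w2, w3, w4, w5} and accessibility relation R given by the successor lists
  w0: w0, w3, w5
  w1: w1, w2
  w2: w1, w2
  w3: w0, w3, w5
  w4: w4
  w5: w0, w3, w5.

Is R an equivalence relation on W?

Yes

Reflexive: yes — every world is R-related to itself.
Symmetric: yes — every pair in R has its reverse in R.
Transitive: yes — every two-step R-path is closed by a direct edge.
So R is an equivalence relation.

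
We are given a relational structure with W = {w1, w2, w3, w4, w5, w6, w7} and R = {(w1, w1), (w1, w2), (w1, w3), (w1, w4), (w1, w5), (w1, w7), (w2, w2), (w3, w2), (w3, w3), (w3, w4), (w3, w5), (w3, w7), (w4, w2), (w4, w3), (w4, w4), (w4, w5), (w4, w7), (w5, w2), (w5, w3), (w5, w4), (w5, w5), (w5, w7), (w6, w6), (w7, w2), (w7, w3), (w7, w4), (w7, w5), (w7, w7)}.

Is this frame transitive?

Transitive: yes — every two-step R-path is closed by a direct edge.

Yes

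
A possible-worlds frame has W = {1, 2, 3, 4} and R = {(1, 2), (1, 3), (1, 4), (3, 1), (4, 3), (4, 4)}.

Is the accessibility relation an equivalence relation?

No

Reflexive: no — 1 is not related to itself.
Symmetric: no — 1 R 2 but not 2 R 1.
Transitive: no — 3 R 1 and 1 R 2, but not 3 R 2.
So R is not an equivalence relation.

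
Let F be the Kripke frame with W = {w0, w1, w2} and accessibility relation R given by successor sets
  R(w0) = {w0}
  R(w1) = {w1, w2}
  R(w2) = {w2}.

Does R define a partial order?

Yes

Reflexive: yes — every world is R-related to itself.
Transitive: yes — every two-step R-path is closed by a direct edge.
Antisymmetric: yes — no distinct pair is related both ways.
So R is a partial order.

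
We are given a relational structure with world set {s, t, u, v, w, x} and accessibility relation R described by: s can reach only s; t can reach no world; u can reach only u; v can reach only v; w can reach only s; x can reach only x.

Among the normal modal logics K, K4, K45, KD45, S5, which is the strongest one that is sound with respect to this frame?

Transitive (axiom 4): yes — every two-step R-path is closed by a direct edge.
Euclidean (axiom 5): yes — any two successors of a common world are R-related.
Serial (axiom D): no — t has no R-successor.
Reflexive (axiom T): no — t is not related to itself.
So F validates K, K4, K45; KD45 would additionally require R to be serial. The strongest is K45.

K45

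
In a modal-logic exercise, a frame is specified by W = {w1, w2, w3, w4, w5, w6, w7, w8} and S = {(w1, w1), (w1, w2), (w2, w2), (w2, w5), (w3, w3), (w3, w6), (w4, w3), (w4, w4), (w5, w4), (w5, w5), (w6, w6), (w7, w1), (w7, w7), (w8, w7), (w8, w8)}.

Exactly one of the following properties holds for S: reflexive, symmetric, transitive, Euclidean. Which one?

Reflexive: yes — every world is S-related to itself.
Symmetric: no — w1 S w2 but not w2 S w1.
Transitive: no — w1 S w2 and w2 S w5, but not w1 S w5.
Euclidean: no — w1 S w2 and w1 S w1, but not w2 S w1.
Only reflexive holds.

reflexive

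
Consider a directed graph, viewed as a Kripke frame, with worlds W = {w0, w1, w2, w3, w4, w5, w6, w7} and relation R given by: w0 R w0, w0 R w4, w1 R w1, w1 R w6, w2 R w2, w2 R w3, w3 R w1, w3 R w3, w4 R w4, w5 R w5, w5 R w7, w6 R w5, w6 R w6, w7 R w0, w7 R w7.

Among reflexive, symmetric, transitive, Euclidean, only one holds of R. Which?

Reflexive: yes — every world is R-related to itself.
Symmetric: no — w0 R w4 but not w4 R w0.
Transitive: no — w1 R w6 and w6 R w5, but not w1 R w5.
Euclidean: no — w0 R w4 and w0 R w0, but not w4 R w0.
Only reflexive holds.

reflexive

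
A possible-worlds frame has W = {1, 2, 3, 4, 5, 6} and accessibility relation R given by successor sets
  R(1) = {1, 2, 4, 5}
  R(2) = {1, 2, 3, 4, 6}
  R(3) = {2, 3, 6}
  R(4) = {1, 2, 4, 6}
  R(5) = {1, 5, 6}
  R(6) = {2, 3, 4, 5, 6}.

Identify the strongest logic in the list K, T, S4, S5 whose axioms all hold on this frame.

T

Reflexive (axiom T): yes — every world is R-related to itself.
Transitive (axiom 4): no — 1 R 2 and 2 R 3, but not 1 R 3.
Euclidean (axiom 5): no — 1 R 2 and 1 R 5, but not 2 R 5.
So F validates K, T; S4 would additionally require R to be transitive. The strongest is T.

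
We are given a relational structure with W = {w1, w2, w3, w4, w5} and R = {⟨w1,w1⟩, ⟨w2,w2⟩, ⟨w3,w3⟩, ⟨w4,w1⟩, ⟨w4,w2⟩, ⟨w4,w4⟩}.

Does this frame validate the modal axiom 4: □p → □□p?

The schema 4 characterises exactly the transitive frames.
Transitive: yes — every two-step R-path is closed by a direct edge.

Yes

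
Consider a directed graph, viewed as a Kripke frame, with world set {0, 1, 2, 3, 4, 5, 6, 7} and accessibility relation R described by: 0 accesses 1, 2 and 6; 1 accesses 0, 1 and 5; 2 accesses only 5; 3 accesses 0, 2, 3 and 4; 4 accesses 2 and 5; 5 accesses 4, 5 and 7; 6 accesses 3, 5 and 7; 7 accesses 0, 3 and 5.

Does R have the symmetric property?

Symmetric: no — 0 R 2 but not 2 R 0.

No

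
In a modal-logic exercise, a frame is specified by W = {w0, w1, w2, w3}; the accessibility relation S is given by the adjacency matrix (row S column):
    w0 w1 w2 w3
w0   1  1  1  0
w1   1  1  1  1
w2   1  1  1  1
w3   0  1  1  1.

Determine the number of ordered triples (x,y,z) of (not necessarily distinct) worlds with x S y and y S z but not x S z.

4

Enumerating: (w0,w1,w3), (w0,w2,w3), (w3,w1,w0), (w3,w2,w0).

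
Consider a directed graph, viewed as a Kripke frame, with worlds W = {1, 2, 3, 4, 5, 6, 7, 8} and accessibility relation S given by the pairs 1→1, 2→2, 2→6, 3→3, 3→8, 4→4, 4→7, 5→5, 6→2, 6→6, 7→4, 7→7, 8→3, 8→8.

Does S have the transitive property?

Yes

Transitive: yes — every two-step S-path is closed by a direct edge.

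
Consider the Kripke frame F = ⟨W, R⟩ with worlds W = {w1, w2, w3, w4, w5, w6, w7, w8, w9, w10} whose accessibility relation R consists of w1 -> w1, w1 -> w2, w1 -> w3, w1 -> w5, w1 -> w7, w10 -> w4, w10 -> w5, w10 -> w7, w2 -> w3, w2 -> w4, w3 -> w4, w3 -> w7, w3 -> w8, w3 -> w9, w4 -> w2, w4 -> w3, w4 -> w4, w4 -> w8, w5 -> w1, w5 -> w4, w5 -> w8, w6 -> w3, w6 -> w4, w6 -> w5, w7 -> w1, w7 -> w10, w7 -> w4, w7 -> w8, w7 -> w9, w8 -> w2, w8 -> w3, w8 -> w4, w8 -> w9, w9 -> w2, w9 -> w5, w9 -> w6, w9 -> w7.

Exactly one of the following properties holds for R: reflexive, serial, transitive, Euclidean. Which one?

Reflexive: no — w2 is not related to itself.
Serial: yes — every world has a successor (e.g. w1 R w1).
Transitive: no — w1 R w2 and w2 R w4, but not w1 R w4.
Euclidean: no — w1 R w2 and w1 R w5, but not w2 R w5.
Only serial holds.

serial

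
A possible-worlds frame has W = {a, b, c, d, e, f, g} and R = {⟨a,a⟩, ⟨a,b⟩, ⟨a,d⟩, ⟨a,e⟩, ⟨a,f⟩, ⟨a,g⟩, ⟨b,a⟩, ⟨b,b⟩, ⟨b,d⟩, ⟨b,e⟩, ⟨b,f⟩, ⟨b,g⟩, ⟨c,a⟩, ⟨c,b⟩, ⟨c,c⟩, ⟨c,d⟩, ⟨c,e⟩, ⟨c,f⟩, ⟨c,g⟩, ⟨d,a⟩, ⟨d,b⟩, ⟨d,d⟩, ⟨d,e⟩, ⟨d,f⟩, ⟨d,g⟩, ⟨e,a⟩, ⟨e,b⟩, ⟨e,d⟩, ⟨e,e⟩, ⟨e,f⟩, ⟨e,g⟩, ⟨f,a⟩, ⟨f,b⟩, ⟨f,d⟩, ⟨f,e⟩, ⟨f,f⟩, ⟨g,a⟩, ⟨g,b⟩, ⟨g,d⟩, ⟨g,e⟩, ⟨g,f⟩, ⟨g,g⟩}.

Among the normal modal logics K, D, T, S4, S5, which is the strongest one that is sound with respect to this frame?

T

Serial (axiom D): yes — every world has a successor (e.g. a R a).
Reflexive (axiom T): yes — every world is R-related to itself.
Transitive (axiom 4): no — f R a and a R g, but not f R g.
Euclidean (axiom 5): no — a R f and a R g, but not f R g.
So F validates K, D, T; S4 would additionally require R to be transitive. The strongest is T.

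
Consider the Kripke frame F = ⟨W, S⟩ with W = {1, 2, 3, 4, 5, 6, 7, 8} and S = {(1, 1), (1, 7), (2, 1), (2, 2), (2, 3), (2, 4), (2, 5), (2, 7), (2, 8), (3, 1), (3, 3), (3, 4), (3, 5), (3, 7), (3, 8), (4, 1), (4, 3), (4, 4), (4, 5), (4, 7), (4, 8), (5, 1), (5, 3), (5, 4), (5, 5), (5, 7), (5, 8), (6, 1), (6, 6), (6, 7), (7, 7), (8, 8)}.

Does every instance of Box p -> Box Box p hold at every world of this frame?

Axiom 4 corresponds to the accessibility relation being transitive.
Transitive: yes — every two-step S-path is closed by a direct edge.

Yes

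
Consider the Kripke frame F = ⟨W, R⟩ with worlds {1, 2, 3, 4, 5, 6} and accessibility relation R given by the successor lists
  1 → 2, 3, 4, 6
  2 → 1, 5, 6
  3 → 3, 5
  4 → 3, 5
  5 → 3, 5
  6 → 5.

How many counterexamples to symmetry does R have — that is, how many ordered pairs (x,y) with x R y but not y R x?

Enumerating: (1,3), (1,4), (1,6), (2,5), (2,6), (4,3), (4,5), (6,5).

8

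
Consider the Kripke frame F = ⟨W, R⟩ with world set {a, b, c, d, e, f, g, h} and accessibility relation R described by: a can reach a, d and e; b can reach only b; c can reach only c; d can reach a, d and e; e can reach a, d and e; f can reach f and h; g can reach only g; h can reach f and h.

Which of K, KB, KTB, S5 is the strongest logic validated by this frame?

S5

Symmetric (axiom B): yes — every pair in R has its reverse in R.
Reflexive (axiom T): yes — every world is R-related to itself.
Euclidean (axiom 5): yes — any two successors of a common world are R-related.
So F validates K, KB, KTB, S5. The strongest is S5.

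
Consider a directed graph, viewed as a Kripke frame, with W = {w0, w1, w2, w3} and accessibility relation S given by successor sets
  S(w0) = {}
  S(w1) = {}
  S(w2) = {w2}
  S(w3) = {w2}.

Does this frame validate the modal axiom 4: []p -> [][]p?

Yes

By correspondence theory, 4 is valid on a frame iff S is transitive.
Transitive: yes — every two-step S-path is closed by a direct edge.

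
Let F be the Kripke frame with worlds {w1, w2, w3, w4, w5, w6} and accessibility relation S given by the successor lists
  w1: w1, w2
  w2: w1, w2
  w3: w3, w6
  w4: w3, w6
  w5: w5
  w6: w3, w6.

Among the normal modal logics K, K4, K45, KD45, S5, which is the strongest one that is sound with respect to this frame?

Transitive (axiom 4): yes — every two-step S-path is closed by a direct edge.
Euclidean (axiom 5): yes — any two successors of a common world are S-related.
Serial (axiom D): yes — every world has a successor (e.g. w1 S w1).
Reflexive (axiom T): no — w4 is not related to itself.
So F validates K, K4, K45, KD45; S5 would additionally require S to be reflexive. The strongest is KD45.

KD45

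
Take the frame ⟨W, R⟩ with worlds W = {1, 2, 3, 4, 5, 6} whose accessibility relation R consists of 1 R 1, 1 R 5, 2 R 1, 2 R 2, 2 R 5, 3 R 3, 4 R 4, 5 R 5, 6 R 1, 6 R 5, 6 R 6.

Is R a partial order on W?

Reflexive: yes — every world is R-related to itself.
Transitive: yes — every two-step R-path is closed by a direct edge.
Antisymmetric: yes — no distinct pair is related both ways.
So R is a partial order.

Yes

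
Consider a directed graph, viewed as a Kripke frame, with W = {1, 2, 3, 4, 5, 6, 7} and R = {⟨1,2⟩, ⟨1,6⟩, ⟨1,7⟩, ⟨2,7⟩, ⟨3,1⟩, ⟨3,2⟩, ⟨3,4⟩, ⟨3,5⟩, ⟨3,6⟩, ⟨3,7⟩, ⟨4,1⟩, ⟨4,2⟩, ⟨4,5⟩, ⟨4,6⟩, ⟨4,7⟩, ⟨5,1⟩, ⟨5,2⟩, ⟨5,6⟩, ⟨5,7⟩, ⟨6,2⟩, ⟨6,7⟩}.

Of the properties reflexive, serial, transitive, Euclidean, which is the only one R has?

transitive

Reflexive: no — 1 is not related to itself.
Serial: no — 7 has no R-successor.
Transitive: yes — every two-step R-path is closed by a direct edge.
Euclidean: no — 1 R 2 and 1 R 6, but not 2 R 6.
Only transitive holds.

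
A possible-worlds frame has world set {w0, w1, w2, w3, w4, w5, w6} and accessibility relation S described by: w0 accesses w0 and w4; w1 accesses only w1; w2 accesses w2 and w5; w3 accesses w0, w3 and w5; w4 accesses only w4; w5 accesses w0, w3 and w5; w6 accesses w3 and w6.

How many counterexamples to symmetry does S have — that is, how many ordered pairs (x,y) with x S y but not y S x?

Enumerating: (w0,w4), (w2,w5), (w3,w0), (w5,w0), (w6,w3).

5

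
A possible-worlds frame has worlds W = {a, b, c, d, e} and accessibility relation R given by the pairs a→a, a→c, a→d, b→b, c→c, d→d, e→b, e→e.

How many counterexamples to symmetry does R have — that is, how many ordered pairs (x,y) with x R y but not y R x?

3

Enumerating: (a,c), (a,d), (e,b).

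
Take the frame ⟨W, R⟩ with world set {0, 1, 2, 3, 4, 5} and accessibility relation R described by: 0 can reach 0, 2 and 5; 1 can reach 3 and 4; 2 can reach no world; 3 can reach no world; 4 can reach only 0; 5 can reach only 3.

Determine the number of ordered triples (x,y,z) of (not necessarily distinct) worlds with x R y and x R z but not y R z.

Enumerating: (0,2,0), (0,2,2), (0,2,5), (0,5,0), (0,5,2), (0,5,5), (1,3,3), (1,3,4), (1,4,3), (1,4,4), (5,3,3).

11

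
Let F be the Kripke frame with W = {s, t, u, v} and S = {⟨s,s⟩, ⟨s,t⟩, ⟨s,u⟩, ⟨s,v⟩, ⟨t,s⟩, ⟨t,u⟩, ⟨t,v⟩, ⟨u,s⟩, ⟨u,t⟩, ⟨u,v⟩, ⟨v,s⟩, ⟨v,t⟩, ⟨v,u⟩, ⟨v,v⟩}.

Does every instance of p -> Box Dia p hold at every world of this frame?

Axiom B corresponds to the accessibility relation being symmetric.
Symmetric: yes — every pair in S has its reverse in S.

Yes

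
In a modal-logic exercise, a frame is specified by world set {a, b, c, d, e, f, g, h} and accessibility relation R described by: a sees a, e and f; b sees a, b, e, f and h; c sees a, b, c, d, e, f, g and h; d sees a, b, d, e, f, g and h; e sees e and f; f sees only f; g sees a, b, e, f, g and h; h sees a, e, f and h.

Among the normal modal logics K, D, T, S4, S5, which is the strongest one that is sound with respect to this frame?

S4

Serial (axiom D): yes — every world has a successor (e.g. a R a).
Reflexive (axiom T): yes — every world is R-related to itself.
Transitive (axiom 4): yes — every two-step R-path is closed by a direct edge.
Euclidean (axiom 5): no — a R f and a R e, but not f R e.
So F validates K, D, T, S4; S5 would additionally require R to be Euclidean. The strongest is S4.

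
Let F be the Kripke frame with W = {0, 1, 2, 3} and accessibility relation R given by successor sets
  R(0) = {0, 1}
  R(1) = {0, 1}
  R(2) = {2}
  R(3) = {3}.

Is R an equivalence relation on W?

Reflexive: yes — every world is R-related to itself.
Symmetric: yes — every pair in R has its reverse in R.
Transitive: yes — every two-step R-path is closed by a direct edge.
So R is an equivalence relation.

Yes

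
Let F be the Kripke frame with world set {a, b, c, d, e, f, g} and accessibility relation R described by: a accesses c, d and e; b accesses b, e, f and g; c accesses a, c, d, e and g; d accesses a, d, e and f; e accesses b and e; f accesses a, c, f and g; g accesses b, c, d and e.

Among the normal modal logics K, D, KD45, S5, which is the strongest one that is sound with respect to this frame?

Serial (axiom D): yes — every world has a successor (e.g. a R c).
Euclidean (axiom 5): no — a R d and a R c, but not d R c.
Transitive (axiom 4): no — a R c and c R g, but not a R g.
Reflexive (axiom T): no — a is not related to itself.
So F validates K, D; KD45 would additionally require R to be Euclidean and transitive. The strongest is D.

D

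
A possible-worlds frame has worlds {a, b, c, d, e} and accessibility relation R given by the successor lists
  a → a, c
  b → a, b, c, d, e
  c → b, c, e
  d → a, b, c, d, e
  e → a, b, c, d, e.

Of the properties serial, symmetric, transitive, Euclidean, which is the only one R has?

serial

Serial: yes — every world has a successor (e.g. a R a).
Symmetric: no — a R c but not c R a.
Transitive: no — a R c and c R b, but not a R b.
Euclidean: no — b R a and b R d, but not a R d.
Only serial holds.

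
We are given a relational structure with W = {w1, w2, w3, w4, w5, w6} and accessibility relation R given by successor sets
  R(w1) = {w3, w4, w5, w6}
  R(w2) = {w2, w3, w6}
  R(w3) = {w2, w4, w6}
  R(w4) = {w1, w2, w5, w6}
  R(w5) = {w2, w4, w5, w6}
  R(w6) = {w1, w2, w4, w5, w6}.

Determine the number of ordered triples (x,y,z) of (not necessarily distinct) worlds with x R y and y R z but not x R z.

25

Enumerating: (w1,w3,w2), (w1,w4,w1), (w1,w4,w2), (w1,w5,w2), (w1,w6,w1), (w1,w6,w2), (w2,w3,w4), (w2,w6,w1), (w2,w6,w4), (w2,w6,w5), (w3,w2,w3), (w3,w4,w1), … and 13 more.
Total: 25.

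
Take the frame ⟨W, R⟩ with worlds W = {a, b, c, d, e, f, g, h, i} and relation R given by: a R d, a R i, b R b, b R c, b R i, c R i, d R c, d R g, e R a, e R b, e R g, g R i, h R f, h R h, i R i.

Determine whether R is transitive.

Transitive: no — a R d and d R c, but not a R c.

No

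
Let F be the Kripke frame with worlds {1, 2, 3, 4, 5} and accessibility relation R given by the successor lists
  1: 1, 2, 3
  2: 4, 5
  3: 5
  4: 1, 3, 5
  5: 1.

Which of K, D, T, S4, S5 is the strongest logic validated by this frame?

D

Serial (axiom D): yes — every world has a successor (e.g. 1 R 1).
Reflexive (axiom T): no — 2 is not related to itself.
Transitive (axiom 4): no — 1 R 2 and 2 R 4, but not 1 R 4.
Euclidean (axiom 5): no — 1 R 2 and 1 R 3, but not 2 R 3.
So F validates K, D; T would additionally require R to be reflexive. The strongest is D.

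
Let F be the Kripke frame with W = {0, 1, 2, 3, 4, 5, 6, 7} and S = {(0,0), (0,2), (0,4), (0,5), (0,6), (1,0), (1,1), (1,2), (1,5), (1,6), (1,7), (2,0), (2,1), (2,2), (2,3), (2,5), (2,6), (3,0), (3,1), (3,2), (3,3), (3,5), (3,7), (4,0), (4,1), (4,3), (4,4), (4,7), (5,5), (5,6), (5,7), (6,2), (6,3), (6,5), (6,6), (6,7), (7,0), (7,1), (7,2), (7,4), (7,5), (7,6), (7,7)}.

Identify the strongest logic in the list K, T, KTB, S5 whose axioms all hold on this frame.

T

Reflexive (axiom T): yes — every world is S-related to itself.
Symmetric (axiom B): no — 0 S 5 but not 5 S 0.
Euclidean (axiom 5): no — 0 S 2 and 0 S 4, but not 2 S 4.
So F validates K, T; KTB would additionally require S to be symmetric. The strongest is T.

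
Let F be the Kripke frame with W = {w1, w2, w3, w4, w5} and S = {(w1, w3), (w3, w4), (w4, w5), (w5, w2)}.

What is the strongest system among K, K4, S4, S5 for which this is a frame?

Transitive (axiom 4): no — w1 S w3 and w3 S w4, but not w1 S w4.
Reflexive (axiom T): no — w1 is not related to itself.
Euclidean (axiom 5): no — w1 S w3 and w1 S w3, but not w3 S w3.
So F validates K; K4 would additionally require S to be transitive. The strongest is K.

K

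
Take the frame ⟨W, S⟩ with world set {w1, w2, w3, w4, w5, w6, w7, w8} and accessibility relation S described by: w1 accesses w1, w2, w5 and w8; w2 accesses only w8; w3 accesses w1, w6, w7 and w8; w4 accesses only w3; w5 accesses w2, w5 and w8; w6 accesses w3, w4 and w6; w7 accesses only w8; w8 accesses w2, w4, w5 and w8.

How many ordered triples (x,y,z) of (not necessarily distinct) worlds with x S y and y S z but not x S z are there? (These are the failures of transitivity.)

23

Enumerating: (w1,w8,w4), (w2,w8,w2), (w2,w8,w4), (w2,w8,w5), (w3,w1,w2), (w3,w1,w5), (w3,w6,w3), (w3,w6,w4), (w3,w8,w2), (w3,w8,w4), (w3,w8,w5), (w4,w3,w1), … and 11 more.
Total: 23.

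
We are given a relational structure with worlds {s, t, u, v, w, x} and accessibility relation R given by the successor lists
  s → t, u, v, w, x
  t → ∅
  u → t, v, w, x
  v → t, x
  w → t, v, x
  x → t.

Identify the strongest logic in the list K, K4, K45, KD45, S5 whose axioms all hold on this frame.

Transitive (axiom 4): yes — every two-step R-path is closed by a direct edge.
Euclidean (axiom 5): no — s R t and s R u, but not t R u.
Serial (axiom D): no — t has no R-successor.
Reflexive (axiom T): no — s is not related to itself.
So F validates K, K4; K45 would additionally require R to be Euclidean. The strongest is K4.

K4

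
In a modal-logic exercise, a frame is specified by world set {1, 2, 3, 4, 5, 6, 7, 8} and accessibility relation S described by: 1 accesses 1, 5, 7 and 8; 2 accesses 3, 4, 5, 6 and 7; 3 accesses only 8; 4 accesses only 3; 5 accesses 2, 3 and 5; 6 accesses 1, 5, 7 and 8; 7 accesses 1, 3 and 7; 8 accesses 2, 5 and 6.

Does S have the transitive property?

Transitive: no — 1 S 5 and 5 S 2, but not 1 S 2.

No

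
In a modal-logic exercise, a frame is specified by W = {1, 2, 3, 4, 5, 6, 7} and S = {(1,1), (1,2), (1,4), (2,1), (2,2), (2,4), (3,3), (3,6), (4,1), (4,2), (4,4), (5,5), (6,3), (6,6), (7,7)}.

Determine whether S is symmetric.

Symmetric: yes — every pair in S has its reverse in S.

Yes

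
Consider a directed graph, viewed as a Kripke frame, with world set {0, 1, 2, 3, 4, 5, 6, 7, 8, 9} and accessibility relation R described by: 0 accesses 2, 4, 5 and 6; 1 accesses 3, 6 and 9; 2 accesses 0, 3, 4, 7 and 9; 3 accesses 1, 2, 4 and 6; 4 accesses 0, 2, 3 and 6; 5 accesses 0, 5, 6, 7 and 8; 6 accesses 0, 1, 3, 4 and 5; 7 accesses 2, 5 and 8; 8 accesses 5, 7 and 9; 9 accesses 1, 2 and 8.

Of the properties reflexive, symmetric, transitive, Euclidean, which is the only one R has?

symmetric

Reflexive: no — 0 is not related to itself.
Symmetric: yes — every pair in R has its reverse in R.
Transitive: no — 0 R 2 and 2 R 3, but not 0 R 3.
Euclidean: no — 0 R 2 and 0 R 5, but not 2 R 5.
Only symmetric holds.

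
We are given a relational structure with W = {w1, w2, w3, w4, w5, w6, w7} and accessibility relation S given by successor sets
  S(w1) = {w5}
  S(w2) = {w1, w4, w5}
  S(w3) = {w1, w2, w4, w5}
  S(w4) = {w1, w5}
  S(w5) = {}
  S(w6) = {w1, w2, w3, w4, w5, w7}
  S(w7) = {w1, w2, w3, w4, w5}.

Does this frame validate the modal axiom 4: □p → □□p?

The schema 4 characterises exactly the transitive frames.
Transitive: yes — every two-step S-path is closed by a direct edge.

Yes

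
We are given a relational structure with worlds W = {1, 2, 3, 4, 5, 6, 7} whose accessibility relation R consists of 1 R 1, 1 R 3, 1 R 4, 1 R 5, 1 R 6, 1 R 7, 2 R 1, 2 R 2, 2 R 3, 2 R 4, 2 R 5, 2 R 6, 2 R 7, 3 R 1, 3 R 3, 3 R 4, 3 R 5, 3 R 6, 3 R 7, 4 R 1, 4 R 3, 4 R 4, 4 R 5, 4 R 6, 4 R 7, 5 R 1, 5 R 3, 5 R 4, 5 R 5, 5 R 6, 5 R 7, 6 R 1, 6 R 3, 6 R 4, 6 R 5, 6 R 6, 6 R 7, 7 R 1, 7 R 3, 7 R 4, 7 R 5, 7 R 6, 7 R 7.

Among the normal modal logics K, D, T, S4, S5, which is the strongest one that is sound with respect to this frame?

S4

Serial (axiom D): yes — every world has a successor (e.g. 1 R 1).
Reflexive (axiom T): yes — every world is R-related to itself.
Transitive (axiom 4): yes — every two-step R-path is closed by a direct edge.
Euclidean (axiom 5): no — 2 R 1 and 2 R 2, but not 1 R 2.
So F validates K, D, T, S4; S5 would additionally require R to be Euclidean. The strongest is S4.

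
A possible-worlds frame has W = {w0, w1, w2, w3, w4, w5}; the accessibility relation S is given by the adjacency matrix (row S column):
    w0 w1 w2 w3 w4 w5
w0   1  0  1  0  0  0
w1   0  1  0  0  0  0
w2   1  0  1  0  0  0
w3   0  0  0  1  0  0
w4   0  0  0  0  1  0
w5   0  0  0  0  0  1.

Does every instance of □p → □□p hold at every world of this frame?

Yes

The schema 4 characterises exactly the transitive frames.
Transitive: yes — every two-step S-path is closed by a direct edge.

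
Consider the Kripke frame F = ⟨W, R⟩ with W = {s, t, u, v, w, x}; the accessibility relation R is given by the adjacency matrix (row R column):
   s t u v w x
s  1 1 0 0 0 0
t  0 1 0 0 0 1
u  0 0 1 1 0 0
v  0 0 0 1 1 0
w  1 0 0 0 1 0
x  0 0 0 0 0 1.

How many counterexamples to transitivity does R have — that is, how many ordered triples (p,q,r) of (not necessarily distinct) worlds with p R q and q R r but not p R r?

Enumerating: (s,t,x), (u,v,w), (v,w,s), (w,s,t).

4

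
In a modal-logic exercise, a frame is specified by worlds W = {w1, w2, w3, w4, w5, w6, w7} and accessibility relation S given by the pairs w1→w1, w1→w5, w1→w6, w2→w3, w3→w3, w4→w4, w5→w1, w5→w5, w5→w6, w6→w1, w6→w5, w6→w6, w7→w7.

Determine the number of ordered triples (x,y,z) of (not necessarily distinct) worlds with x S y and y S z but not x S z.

S is transitive; there are no such tuples.

0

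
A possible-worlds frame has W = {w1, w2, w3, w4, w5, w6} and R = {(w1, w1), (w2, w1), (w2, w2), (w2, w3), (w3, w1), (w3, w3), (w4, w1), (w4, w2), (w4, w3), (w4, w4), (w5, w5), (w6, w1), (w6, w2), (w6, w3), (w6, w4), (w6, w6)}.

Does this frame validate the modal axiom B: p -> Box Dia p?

No

Axiom B corresponds to the accessibility relation being symmetric.
Symmetric: no — w2 R w1 but not w1 R w2.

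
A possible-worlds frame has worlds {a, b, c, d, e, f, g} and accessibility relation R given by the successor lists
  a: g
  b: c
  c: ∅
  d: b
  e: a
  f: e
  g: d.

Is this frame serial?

Serial: no — c has no R-successor.

No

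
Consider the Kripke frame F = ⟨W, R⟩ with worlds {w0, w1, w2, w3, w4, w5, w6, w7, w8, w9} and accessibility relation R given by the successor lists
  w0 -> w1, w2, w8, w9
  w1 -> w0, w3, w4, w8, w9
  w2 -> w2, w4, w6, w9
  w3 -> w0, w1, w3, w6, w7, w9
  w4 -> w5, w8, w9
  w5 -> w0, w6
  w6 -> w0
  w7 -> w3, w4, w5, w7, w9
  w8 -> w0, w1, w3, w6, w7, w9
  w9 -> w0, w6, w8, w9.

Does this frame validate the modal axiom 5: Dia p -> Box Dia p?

Axiom 5 corresponds to the accessibility relation being Euclidean.
Euclidean: no — w0 R w1 and w0 R w2, but not w1 R w2.

No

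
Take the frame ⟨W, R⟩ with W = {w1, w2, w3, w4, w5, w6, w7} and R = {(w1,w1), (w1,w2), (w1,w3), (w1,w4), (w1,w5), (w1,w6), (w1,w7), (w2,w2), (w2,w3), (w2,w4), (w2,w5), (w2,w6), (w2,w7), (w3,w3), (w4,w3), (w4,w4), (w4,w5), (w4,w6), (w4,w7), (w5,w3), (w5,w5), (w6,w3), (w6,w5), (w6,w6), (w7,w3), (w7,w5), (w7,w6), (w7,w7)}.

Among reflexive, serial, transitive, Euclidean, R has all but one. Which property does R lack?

Reflexive: yes — every world is R-related to itself.
Serial: yes — every world has a successor (e.g. w1 R w1).
Transitive: yes — every two-step R-path is closed by a direct edge.
Euclidean: no — w1 R w3 and w1 R w2, but not w3 R w2.
Only Euclidean fails.

Euclidean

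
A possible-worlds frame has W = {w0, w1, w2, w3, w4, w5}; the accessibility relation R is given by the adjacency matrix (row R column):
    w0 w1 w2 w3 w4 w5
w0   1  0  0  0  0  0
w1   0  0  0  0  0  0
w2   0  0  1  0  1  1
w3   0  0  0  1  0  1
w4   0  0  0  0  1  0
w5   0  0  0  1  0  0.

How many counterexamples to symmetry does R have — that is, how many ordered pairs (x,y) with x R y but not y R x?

2

Enumerating: (w2,w4), (w2,w5).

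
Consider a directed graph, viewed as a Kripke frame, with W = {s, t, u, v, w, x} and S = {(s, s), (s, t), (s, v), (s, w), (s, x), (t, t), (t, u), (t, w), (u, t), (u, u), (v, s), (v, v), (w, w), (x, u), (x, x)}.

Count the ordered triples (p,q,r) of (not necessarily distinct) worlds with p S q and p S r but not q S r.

Enumerating: (s,t,s), (s,t,v), (s,t,x), (s,v,t), (s,v,w), (s,v,x), (s,w,s), (s,w,t), (s,w,v), (s,w,x), (s,x,s), (s,x,t), (s,x,v), (s,x,w), (t,u,w), (t,w,t), (t,w,u), (x,u,x).

18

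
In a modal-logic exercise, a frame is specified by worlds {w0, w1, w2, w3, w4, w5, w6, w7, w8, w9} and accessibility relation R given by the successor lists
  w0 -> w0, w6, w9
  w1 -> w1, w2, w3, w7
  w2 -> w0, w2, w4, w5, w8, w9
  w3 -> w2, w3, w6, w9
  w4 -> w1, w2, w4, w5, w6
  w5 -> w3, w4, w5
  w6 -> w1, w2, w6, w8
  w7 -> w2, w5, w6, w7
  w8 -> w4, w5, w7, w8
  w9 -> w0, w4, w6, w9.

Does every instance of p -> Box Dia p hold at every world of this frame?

By correspondence theory, B is valid on a frame iff R is symmetric.
Symmetric: no — w0 R w6 but not w6 R w0.

No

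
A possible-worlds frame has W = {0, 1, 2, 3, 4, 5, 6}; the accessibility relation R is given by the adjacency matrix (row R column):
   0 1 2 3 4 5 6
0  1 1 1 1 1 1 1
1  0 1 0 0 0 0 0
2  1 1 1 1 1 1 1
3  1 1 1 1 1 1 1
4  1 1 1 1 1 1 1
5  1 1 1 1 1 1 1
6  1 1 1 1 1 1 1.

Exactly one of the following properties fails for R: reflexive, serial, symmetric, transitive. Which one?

Reflexive: yes — every world is R-related to itself.
Serial: yes — every world has a successor (e.g. 0 R 0).
Symmetric: no — 0 R 1 but not 1 R 0.
Transitive: yes — every two-step R-path is closed by a direct edge.
Only symmetric fails.

symmetric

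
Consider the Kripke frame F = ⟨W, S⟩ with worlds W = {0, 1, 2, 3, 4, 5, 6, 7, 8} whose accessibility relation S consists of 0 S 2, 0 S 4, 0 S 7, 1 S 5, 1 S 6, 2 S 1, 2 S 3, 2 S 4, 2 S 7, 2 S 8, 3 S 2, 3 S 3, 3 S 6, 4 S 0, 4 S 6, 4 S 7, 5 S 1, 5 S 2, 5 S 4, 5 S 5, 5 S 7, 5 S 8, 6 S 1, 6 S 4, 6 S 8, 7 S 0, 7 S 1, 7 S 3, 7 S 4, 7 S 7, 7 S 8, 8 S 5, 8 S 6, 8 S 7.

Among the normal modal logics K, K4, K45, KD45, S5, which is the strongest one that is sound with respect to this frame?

K

Transitive (axiom 4): no — 0 S 2 and 2 S 1, but not 0 S 1.
Euclidean (axiom 5): no — 0 S 4 and 0 S 2, but not 4 S 2.
Serial (axiom D): yes — every world has a successor (e.g. 0 S 2).
Reflexive (axiom T): no — 0 is not related to itself.
So F validates K; K4 would additionally require S to be transitive. The strongest is K.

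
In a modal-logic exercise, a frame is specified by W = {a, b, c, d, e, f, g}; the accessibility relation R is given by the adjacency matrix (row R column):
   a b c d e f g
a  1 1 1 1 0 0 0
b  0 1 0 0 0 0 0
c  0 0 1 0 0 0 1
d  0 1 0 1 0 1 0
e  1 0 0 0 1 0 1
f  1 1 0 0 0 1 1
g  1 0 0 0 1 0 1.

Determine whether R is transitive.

No

Transitive: no — a R c and c R g, but not a R g.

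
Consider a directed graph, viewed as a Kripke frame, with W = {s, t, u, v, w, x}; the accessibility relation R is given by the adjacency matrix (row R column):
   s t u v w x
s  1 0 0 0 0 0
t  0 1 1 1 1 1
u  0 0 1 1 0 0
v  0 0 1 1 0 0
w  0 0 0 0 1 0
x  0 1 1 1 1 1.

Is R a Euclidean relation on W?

No

Euclidean: no — t R u and t R w, but not u R w.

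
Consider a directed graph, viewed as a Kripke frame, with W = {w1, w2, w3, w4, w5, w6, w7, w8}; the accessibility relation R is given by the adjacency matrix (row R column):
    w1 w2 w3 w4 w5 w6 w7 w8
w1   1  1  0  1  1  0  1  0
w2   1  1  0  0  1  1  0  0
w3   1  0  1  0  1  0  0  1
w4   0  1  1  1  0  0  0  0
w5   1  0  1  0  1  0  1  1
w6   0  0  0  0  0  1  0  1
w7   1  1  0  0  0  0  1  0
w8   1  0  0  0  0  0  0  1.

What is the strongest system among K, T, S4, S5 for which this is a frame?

T

Reflexive (axiom T): yes — every world is R-related to itself.
Transitive (axiom 4): no — w1 R w2 and w2 R w6, but not w1 R w6.
Euclidean (axiom 5): no — w1 R w2 and w1 R w4, but not w2 R w4.
So F validates K, T; S4 would additionally require R to be transitive. The strongest is T.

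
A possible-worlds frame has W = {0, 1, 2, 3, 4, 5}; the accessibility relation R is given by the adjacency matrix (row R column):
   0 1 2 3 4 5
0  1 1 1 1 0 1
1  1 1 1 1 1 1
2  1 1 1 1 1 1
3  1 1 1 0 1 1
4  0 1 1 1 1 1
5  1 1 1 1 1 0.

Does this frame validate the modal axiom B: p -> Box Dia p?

The schema B characterises exactly the symmetric frames.
Symmetric: yes — every pair in R has its reverse in R.

Yes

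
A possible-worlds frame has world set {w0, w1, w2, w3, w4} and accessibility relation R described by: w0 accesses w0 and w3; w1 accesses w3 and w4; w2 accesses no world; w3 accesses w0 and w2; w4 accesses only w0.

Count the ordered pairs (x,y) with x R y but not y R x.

Enumerating: (w1,w3), (w1,w4), (w3,w2), (w4,w0).

4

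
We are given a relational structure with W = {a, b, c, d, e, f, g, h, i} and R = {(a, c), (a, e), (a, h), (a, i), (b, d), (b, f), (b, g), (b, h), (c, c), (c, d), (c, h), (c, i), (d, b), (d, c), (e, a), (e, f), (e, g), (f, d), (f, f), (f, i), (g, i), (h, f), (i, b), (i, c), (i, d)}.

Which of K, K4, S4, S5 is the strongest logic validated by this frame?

K

Transitive (axiom 4): no — a R c and c R d, but not a R d.
Reflexive (axiom T): no — a is not related to itself.
Euclidean (axiom 5): no — a R c and a R e, but not c R e.
So F validates K; K4 would additionally require R to be transitive. The strongest is K.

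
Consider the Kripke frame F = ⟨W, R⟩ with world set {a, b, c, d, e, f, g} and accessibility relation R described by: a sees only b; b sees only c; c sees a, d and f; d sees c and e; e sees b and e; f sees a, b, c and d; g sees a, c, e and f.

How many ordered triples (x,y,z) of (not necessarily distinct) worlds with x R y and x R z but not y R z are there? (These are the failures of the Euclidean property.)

36

Enumerating: (a,b,b), (b,c,c), (c,a,a), (c,a,d), (c,a,f), (c,d,a), (c,d,d), (c,d,f), (c,f,f), (d,c,c), (d,c,e), (d,e,c), … and 24 more.
Total: 36.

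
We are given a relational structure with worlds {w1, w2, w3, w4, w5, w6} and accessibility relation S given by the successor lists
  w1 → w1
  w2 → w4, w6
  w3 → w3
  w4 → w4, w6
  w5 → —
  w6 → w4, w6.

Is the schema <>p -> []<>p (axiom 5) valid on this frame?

Yes

By correspondence theory, 5 is valid on a frame iff S is Euclidean.
Euclidean: yes — any two successors of a common world are S-related.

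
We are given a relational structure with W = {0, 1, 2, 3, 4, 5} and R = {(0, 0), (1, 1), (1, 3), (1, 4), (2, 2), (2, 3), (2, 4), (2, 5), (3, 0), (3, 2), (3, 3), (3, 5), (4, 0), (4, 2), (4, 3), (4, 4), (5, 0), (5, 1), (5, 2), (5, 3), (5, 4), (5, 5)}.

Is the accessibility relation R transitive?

No

Transitive: no — 1 R 3 and 3 R 0, but not 1 R 0.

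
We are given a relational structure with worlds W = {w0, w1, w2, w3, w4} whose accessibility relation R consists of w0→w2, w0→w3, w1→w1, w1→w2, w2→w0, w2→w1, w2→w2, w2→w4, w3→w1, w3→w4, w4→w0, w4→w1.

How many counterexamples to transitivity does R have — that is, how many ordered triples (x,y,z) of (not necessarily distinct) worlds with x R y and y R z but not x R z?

Enumerating: (w0,w2,w0), (w0,w2,w1), (w0,w2,w4), (w0,w3,w1), (w0,w3,w4), (w1,w2,w0), (w1,w2,w4), (w2,w0,w3), (w3,w1,w2), (w3,w4,w0), (w4,w0,w2), (w4,w0,w3), (w4,w1,w2).

13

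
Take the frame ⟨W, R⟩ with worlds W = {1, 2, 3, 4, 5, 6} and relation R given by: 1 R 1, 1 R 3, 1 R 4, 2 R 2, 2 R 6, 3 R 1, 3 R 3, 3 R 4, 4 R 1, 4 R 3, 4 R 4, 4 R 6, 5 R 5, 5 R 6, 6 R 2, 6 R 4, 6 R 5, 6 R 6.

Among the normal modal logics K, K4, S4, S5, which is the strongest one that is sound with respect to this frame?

K

Transitive (axiom 4): no — 1 R 4 and 4 R 6, but not 1 R 6.
Reflexive (axiom T): yes — every world is R-related to itself.
Euclidean (axiom 5): no — 4 R 1 and 4 R 6, but not 1 R 6.
So F validates K; K4 would additionally require R to be transitive. The strongest is K.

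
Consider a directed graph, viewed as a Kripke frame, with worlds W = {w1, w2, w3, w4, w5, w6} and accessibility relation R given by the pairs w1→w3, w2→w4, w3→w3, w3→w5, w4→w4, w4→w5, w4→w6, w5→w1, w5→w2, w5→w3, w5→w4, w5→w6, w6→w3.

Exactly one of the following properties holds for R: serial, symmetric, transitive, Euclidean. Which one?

serial

Serial: yes — every world has a successor (e.g. w1 R w3).
Symmetric: no — w1 R w3 but not w3 R w1.
Transitive: no — w1 R w3 and w3 R w5, but not w1 R w5.
Euclidean: no — w4 R w6 and w4 R w5, but not w6 R w5.
Only serial holds.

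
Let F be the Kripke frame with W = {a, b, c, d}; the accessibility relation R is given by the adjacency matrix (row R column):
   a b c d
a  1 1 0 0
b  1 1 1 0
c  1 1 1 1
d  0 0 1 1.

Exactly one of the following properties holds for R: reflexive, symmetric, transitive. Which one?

Reflexive: yes — every world is R-related to itself.
Symmetric: no — c R a but not a R c.
Transitive: no — a R b and b R c, but not a R c.
Only reflexive holds.

reflexive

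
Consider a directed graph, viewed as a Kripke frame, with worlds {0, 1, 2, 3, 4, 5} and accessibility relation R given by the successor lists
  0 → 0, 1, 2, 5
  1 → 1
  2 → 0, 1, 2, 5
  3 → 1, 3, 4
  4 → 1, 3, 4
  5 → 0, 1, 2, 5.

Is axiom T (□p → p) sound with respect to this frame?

Yes

Axiom T corresponds to the accessibility relation being reflexive.
Reflexive: yes — every world is R-related to itself.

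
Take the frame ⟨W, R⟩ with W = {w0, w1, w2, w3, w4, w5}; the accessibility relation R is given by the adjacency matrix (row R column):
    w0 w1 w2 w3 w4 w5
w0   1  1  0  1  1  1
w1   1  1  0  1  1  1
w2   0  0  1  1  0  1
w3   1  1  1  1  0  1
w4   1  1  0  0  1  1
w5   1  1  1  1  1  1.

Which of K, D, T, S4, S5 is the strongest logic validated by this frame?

Serial (axiom D): yes — every world has a successor (e.g. w0 R w0).
Reflexive (axiom T): yes — every world is R-related to itself.
Transitive (axiom 4): no — w0 R w3 and w3 R w2, but not w0 R w2.
Euclidean (axiom 5): no — w0 R w3 and w0 R w4, but not w3 R w4.
So F validates K, D, T; S4 would additionally require R to be transitive. The strongest is T.

T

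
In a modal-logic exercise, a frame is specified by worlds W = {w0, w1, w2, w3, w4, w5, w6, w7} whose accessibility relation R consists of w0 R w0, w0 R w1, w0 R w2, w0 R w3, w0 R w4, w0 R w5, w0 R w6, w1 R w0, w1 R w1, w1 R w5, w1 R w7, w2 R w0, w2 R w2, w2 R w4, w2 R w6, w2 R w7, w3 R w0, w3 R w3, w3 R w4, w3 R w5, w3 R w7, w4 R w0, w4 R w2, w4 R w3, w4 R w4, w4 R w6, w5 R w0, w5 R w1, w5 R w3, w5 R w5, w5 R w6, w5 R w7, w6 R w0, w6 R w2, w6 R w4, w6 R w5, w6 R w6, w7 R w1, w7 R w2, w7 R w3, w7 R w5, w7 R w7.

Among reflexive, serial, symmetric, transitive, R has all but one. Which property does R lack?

transitive

Reflexive: yes — every world is R-related to itself.
Serial: yes — every world has a successor (e.g. w0 R w0).
Symmetric: yes — every pair in R has its reverse in R.
Transitive: no — w0 R w1 and w1 R w7, but not w0 R w7.
Only transitive fails.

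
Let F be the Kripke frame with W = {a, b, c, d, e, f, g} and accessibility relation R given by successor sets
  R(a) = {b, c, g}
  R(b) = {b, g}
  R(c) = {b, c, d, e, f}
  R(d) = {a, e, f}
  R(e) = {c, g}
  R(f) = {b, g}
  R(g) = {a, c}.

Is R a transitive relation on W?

Transitive: no — a R c and c R d, but not a R d.

No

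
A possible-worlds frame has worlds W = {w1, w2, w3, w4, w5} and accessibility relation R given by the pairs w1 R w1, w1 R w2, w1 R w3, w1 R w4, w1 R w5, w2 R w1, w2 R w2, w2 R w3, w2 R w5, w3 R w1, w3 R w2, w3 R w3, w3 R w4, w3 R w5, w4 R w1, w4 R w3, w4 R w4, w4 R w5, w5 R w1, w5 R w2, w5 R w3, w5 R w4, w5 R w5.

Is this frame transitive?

Transitive: no — w2 R w1 and w1 R w4, but not w2 R w4.

No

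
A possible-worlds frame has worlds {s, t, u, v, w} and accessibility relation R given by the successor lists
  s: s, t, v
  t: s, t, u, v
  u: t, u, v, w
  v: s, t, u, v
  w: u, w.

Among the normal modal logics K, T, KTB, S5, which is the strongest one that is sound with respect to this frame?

KTB

Reflexive (axiom T): yes — every world is R-related to itself.
Symmetric (axiom B): yes — every pair in R has its reverse in R.
Euclidean (axiom 5): no — t R s and t R u, but not s R u.
So F validates K, T, KTB; S5 would additionally require R to be Euclidean. The strongest is KTB.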